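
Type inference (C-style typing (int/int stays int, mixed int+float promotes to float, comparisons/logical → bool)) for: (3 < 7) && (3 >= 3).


Operand types: bool && bool
Rule: logical operators take bool operands and yield bool
Result type: bool


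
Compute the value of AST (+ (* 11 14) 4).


Evaluate inner: (* 11 14) = 154
Evaluate root: (+ 154 4) = 158
Result: 158


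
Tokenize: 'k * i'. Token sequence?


Scan left to right, longest-match per lexeme
Tokens: ID(k), OP(*), ID(i)


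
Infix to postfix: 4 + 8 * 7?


* has higher precedence, evaluate 8*7 first
Postfix: 4 8 7 * +


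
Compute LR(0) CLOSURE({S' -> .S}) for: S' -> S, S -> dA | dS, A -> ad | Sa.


Start: S' -> .S
For each item with dot before a nonterminal B, add B -> .γ for every B-production
Closure: [S' -> .S, S -> .dA, S -> .dS]


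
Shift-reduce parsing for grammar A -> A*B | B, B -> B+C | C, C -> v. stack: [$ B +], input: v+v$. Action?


no handle; shift 'v'
Action: shift


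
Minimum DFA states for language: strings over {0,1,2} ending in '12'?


Track the longest suffix of input matching a prefix of '12': 3 classes (prefixes of length 0..2)
Minimal DFA: 3 states


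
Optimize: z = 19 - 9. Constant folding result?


19 - 9 = 10 at compile time
Optimized: z = 10


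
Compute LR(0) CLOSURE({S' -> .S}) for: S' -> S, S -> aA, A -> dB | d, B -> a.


Start: S' -> .S
For each item with dot before a nonterminal B, add B -> .γ for every B-production
Closure: [S' -> .S, S -> .aA]


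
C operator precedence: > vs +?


'+' is additive (level 9); '>' is relational (level 7)
Higher level binds tighter
'+' has higher precedence than '>'


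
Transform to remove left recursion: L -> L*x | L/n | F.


Left-recursive alternatives: L*x, L/n; non-recursive: F
Introduce L': L -> FL', L' -> *xL' | /nL' | ε


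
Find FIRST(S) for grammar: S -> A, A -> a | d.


Per alternative of S: FIRST(A) = {a, d}
FIRST(S) = {a, d}


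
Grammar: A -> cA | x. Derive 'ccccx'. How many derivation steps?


Derivation: A => cA => ccA => cccA => ccccA => ccccx
Steps: 5


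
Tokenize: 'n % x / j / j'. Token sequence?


Scan left to right, longest-match per lexeme
Tokens: ID(n), OP(%), ID(x), OP(/), ID(j), OP(/), ID(j)


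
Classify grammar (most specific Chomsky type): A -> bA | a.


Right-linear: every RHS is a terminal or a terminal followed by one nonterminal
Classification: Type 3 (Regular)


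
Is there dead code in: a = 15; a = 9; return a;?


first assignment to a is overwritten before any read
Dead: 'a = 15'


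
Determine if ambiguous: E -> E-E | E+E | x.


'x-x+x' has two parse trees (no precedence encoded between - and +)
Ambiguous


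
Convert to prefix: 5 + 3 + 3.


left-to-right (same/higher precedence on left): tree is (+ (+ 5 3) 3)
Prefix: + + 5 3 3


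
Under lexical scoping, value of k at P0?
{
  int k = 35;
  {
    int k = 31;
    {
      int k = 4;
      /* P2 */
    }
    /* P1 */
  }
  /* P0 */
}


k declared in the same block as P0
k = 35


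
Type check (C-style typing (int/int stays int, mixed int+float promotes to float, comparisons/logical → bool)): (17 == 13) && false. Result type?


Operand types: bool && bool
Rule: logical operators take bool operands and yield bool
Result type: bool


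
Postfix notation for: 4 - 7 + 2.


Left to right (same or higher precedence on left)
Postfix: 4 7 - 2 +


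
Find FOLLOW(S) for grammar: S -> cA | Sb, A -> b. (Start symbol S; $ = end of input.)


$ ∈ FOLLOW(S). For each A -> αBβ: add FIRST(β)\{ε} to FOLLOW(B); if β nullable, add FOLLOW(A).
FOLLOW(S) = {$, b}


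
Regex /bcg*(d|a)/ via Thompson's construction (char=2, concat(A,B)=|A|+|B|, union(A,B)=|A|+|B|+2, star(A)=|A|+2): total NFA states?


Syntax tree has 5 char leaf(s), 1 union(s), 1 star(s)
chars contribute 5×2 = 10; each union adds +2; each star adds +2
Total: 10 + 2 + 2 = 14 states


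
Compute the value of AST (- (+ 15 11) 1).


Evaluate inner: (+ 15 11) = 26
Evaluate root: (- 26 1) = 25
Result: 25


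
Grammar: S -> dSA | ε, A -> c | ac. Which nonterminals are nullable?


A nonterminal is nullable iff some alternative derives ε (directly, or every symbol in it is nullable)
Nullable: {S}


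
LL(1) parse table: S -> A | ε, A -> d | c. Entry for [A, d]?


For [A, d]: 'd' ∈ FIRST(d)
Entry: A -> d


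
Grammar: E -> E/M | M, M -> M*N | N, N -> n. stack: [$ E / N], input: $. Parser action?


'N' (not preceded by M*) is the handle for M -> N
Action: reduce (M -> N)


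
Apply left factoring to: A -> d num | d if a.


Common prefix: 'd'
Factored: A -> d A', A' -> num | if a


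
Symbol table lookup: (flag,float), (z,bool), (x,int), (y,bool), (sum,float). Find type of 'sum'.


Lookup 'sum' → type float


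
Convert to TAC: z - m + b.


Break into single-operator statements:
t1 = z - m
t2 = t1 + b


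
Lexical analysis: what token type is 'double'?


Pattern: reserved word
Type: KEYWORD


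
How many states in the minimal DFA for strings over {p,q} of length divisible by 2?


Track length mod 2: states 0..1, accept at 0
Minimal DFA: 2 states


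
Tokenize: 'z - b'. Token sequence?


Scan left to right, longest-match per lexeme
Tokens: ID(z), OP(-), ID(b)


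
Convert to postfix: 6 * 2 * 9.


Left to right (same or higher precedence on left)
Postfix: 6 2 * 9 *


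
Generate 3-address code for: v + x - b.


Break into single-operator statements:
t1 = v + x
t2 = t1 - b


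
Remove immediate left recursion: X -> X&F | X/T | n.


Left-recursive alternatives: X&F, X/T; non-recursive: n
Introduce X': X -> nX', X' -> &FX' | /TX' | ε


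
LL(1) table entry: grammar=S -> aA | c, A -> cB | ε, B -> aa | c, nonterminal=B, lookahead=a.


For [B, a]: 'a' ∈ FIRST(aa)
Entry: B -> aa


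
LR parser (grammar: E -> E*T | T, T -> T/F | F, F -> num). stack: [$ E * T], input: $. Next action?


handle 'E*T' on top; lookahead ∈ FOLLOW(E) = {*, $}
Action: reduce (E -> E*T)


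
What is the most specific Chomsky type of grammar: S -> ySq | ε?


Single nonterminal LHS, but y^n q^n is not regular
Classification: Type 2 (Context-Free)


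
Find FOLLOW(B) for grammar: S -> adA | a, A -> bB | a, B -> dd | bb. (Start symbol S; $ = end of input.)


$ ∈ FOLLOW(S). For each A -> αBβ: add FIRST(β)\{ε} to FOLLOW(B); if β nullable, add FOLLOW(A).
FOLLOW(B) = {$}


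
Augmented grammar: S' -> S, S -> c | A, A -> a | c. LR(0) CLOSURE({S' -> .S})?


Start: S' -> .S
For each item with dot before a nonterminal B, add B -> .γ for every B-production
Closure: [S' -> .S, S -> .c, S -> .A, A -> .a, A -> .c]


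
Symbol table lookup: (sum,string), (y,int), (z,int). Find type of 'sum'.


Lookup 'sum' → type string


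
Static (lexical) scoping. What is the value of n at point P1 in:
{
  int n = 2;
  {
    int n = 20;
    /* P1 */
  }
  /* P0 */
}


n declared in the same block as P1
n = 20


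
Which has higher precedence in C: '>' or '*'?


'*' is multiplicative (level 10); '>' is relational (level 7)
Higher level binds tighter
'*' has higher precedence than '>'


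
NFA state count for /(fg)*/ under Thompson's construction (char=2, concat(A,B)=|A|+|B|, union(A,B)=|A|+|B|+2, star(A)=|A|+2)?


Syntax tree has 2 char leaf(s), 0 union(s), 1 star(s)
chars contribute 2×2 = 4; each union adds +2; each star adds +2
Total: 4 + 0 + 2 = 6 states


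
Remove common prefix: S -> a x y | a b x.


Common prefix: 'a'
Factored: S -> a S', S' -> x y | b x


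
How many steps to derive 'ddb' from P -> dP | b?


Derivation: P => dP => ddP => ddb
Steps: 3


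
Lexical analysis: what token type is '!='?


Pattern: operator symbol
Type: OPERATOR


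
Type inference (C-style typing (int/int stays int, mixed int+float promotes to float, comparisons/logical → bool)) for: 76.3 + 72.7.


Operand types: float + float
Rule: mixed int/float promotes to float; int/int stays int
Result type: float


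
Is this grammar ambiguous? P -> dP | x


right-linear, alternatives start with distinct terminals 'd' vs 'x': unique leftmost derivation
Unambiguous


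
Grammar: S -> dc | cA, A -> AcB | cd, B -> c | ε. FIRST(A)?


Per alternative of A: FIRST(AcB) = {c}; FIRST(cd) = {c}
FIRST(A) = {c}


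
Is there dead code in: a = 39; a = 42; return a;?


first assignment to a is overwritten before any read
Dead: 'a = 39'


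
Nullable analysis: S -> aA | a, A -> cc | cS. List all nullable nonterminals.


A nonterminal is nullable iff some alternative derives ε (directly, or every symbol in it is nullable)
Nullable: {}


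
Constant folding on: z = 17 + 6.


17 + 6 = 23 at compile time
Optimized: z = 23


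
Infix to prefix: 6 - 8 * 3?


'*' binds tighter: tree is (- 6 (* 8 3))
Prefix: - 6 * 8 3


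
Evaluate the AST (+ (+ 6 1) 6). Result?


Evaluate inner: (+ 6 1) = 7
Evaluate root: (+ 7 6) = 13
Result: 13


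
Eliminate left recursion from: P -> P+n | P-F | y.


Left-recursive alternatives: P+n, P-F; non-recursive: y
Introduce P': P -> yP', P' -> +nP' | -FP' | ε


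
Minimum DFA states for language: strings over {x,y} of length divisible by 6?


Track length mod 6: states 0..5, accept at 0
Minimal DFA: 6 states


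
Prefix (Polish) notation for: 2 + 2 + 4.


left-to-right (same/higher precedence on left): tree is (+ (+ 2 2) 4)
Prefix: + + 2 2 4


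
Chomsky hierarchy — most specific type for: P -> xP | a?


Right-linear: every RHS is a terminal or a terminal followed by one nonterminal
Classification: Type 3 (Regular)


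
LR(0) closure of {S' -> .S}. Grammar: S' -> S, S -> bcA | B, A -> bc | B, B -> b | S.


Start: S' -> .S
For each item with dot before a nonterminal B, add B -> .γ for every B-production
Closure: [S' -> .S, S -> .bcA, S -> .B, B -> .b, B -> .S]


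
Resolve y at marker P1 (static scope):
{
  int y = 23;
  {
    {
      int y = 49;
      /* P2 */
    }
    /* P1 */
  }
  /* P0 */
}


P1's block does not declare y; resolves to the enclosing declaration at depth 0
y = 23


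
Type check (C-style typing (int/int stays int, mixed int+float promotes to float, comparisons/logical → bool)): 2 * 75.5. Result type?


Operand types: int * float
Rule: mixed int/float promotes to float; int/int stays int
Result type: float


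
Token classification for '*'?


Pattern: operator symbol
Type: OPERATOR


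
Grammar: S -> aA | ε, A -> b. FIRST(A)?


Per alternative of A: FIRST(b) = {b}
FIRST(A) = {b}


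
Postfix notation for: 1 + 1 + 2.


Left to right (same or higher precedence on left)
Postfix: 1 1 + 2 +


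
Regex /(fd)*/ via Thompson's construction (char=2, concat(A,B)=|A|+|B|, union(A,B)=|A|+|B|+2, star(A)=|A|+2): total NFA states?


Syntax tree has 2 char leaf(s), 0 union(s), 1 star(s)
chars contribute 2×2 = 4; each union adds +2; each star adds +2
Total: 4 + 0 + 2 = 6 states


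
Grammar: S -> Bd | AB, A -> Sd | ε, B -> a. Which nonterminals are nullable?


A nonterminal is nullable iff some alternative derives ε (directly, or every symbol in it is nullable)
Nullable: {A}


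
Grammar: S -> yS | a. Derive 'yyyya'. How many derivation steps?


Derivation: S => yS => yyS => yyyS => yyyyS => yyyya
Steps: 5


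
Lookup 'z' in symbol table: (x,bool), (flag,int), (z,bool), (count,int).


Lookup 'z' → type bool


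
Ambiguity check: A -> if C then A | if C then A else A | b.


dangling else: 'if C then if C then b else b' parses two ways
Ambiguous


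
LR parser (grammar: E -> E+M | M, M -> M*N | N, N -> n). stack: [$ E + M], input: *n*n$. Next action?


'*' can extend M; shift to build M -> M*N
Action: shift


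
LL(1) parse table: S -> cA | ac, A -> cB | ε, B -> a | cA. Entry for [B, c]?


For [B, c]: 'c' ∈ FIRST(cA)
Entry: B -> cA


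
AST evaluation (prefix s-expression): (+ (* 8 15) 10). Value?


Evaluate inner: (* 8 15) = 120
Evaluate root: (+ 120 10) = 130
Result: 130


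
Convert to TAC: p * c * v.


Break into single-operator statements:
t1 = p * c
t2 = t1 * v


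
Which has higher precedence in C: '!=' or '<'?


'<' is relational (level 7); '!=' is equality (level 6)
Higher level binds tighter
'<' has higher precedence than '!='


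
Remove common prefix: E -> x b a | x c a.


Common prefix: 'x'
Factored: E -> x E', E' -> b a | c a


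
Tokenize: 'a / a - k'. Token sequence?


Scan left to right, longest-match per lexeme
Tokens: ID(a), OP(/), ID(a), OP(-), ID(k)


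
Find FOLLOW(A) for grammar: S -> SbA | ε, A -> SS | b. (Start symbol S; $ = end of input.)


$ ∈ FOLLOW(S). For each A -> αBβ: add FIRST(β)\{ε} to FOLLOW(B); if β nullable, add FOLLOW(A).
FOLLOW(A) = {$, b}


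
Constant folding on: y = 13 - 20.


13 - 20 = -7 at compile time
Optimized: y = -7


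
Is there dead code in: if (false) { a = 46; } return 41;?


condition is constant false, so the whole block is unreachable
Dead: 'if (false) { a = 46; }'


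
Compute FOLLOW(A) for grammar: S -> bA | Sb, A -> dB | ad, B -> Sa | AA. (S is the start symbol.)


$ ∈ FOLLOW(S). For each A -> αBβ: add FIRST(β)\{ε} to FOLLOW(B); if β nullable, add FOLLOW(A).
FOLLOW(A) = {$, a, b, d}


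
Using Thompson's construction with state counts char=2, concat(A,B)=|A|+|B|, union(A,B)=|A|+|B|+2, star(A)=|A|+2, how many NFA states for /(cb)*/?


Syntax tree has 2 char leaf(s), 0 union(s), 1 star(s)
chars contribute 2×2 = 4; each union adds +2; each star adds +2
Total: 4 + 0 + 2 = 6 states


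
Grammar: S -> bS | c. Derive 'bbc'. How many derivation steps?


Derivation: S => bS => bbS => bbc
Steps: 3


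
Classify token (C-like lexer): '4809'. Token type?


Pattern: digits only
Type: INTEGER_LITERAL


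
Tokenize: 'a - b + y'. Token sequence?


Scan left to right, longest-match per lexeme
Tokens: ID(a), OP(-), ID(b), OP(+), ID(y)


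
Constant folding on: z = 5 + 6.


5 + 6 = 11 at compile time
Optimized: z = 11


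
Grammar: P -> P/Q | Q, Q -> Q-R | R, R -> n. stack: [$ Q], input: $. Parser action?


lookahead ∉ {-} so Q won't extend; reduce P -> Q
Action: reduce (P -> Q)


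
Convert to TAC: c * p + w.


Break into single-operator statements:
t1 = c * p
t2 = t1 + w


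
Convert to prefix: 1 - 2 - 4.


left-to-right (same/higher precedence on left): tree is (- (- 1 2) 4)
Prefix: - - 1 2 4


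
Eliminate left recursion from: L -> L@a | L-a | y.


Left-recursive alternatives: L@a, L-a; non-recursive: y
Introduce L': L -> yL', L' -> @aL' | -aL' | ε


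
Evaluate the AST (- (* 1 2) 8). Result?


Evaluate inner: (* 1 2) = 2
Evaluate root: (- 2 8) = -6
Result: -6


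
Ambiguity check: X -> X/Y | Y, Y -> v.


precedence layered via separate nonterminal Y: deterministic
Unambiguous


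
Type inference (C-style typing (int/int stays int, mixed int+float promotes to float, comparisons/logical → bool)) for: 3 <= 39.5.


Operand types: int <= float
Rule: comparison yields bool
Result type: bool


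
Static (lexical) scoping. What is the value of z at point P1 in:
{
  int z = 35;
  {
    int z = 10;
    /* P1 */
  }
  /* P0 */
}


z declared in the same block as P1
z = 10


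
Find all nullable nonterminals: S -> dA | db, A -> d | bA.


A nonterminal is nullable iff some alternative derives ε (directly, or every symbol in it is nullable)
Nullable: {}


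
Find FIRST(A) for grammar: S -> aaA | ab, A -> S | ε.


Per alternative of A: FIRST(S) = {a}; FIRST(ε) = {ε}
FIRST(A) = {a, ε}


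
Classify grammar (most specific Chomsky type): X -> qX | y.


Right-linear: every RHS is a terminal or a terminal followed by one nonterminal
Classification: Type 3 (Regular)


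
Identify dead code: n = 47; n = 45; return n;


first assignment to n is overwritten before any read
Dead: 'n = 47'


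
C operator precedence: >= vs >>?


'>>' is shift (level 8); '>=' is relational (level 7)
Higher level binds tighter
'>>' has higher precedence than '>='


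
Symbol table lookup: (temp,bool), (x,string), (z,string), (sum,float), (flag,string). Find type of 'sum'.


Lookup 'sum' → type float


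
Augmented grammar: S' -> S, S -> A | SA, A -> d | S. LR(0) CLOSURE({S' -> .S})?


Start: S' -> .S
For each item with dot before a nonterminal B, add B -> .γ for every B-production
Closure: [S' -> .S, S -> .A, S -> .SA, A -> .d, A -> .S]


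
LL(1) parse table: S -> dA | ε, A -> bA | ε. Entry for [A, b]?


For [A, b]: 'b' ∈ FIRST(bA)
Entry: A -> bA


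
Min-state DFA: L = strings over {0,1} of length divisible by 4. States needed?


Track length mod 4: states 0..3, accept at 0
Minimal DFA: 4 states


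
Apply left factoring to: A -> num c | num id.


Common prefix: 'num'
Factored: A -> num A', A' -> c | id


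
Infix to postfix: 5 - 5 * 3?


* has higher precedence, evaluate 5*3 first
Postfix: 5 5 3 * -


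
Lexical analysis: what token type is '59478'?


Pattern: digits only
Type: INTEGER_LITERAL


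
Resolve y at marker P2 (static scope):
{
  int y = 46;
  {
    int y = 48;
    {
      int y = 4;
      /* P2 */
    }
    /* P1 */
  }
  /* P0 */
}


y declared in the same block as P2
y = 4


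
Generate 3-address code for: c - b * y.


Break into single-operator statements:
t1 = b * y
t2 = c - t1


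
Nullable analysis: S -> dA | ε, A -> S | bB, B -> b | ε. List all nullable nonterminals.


A nonterminal is nullable iff some alternative derives ε (directly, or every symbol in it is nullable)
Nullable: {A, B, S}


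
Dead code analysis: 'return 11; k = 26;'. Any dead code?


statement follows a return and is unreachable
Dead: 'k = 26'


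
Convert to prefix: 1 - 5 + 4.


left-to-right (same/higher precedence on left): tree is (+ (- 1 5) 4)
Prefix: + - 1 5 4


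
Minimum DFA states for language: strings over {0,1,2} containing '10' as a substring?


KMP-style automaton: 2 progress states + 1 absorbing accept = 3
Minimal DFA: 3 states


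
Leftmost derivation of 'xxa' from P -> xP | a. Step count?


Derivation: P => xP => xxP => xxa
Steps: 3


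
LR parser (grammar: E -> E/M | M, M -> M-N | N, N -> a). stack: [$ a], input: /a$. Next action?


'a' on top is the handle for N -> a
Action: reduce (N -> a)


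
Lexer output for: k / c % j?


Scan left to right, longest-match per lexeme
Tokens: ID(k), OP(/), ID(c), OP(%), ID(j)


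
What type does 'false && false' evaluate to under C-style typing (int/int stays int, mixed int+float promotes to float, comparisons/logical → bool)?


Operand types: bool && bool
Rule: logical operators take bool operands and yield bool
Result type: bool


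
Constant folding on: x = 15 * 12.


15 * 12 = 180 at compile time
Optimized: x = 180


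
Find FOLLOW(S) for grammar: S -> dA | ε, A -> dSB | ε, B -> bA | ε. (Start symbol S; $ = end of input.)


$ ∈ FOLLOW(S). For each A -> αBβ: add FIRST(β)\{ε} to FOLLOW(B); if β nullable, add FOLLOW(A).
FOLLOW(S) = {$, b}


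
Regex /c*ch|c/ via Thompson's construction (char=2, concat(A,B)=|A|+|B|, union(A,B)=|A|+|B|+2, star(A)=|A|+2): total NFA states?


Syntax tree has 4 char leaf(s), 1 union(s), 1 star(s)
chars contribute 4×2 = 8; each union adds +2; each star adds +2
Total: 8 + 2 + 2 = 12 states


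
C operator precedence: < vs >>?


'>>' is shift (level 8); '<' is relational (level 7)
Higher level binds tighter
'>>' has higher precedence than '<'


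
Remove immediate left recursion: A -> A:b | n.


Left-recursive alternatives: A:b; non-recursive: n
Introduce A': A -> nA', A' -> :bA' | ε


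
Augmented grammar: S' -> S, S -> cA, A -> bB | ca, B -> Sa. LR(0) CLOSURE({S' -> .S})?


Start: S' -> .S
For each item with dot before a nonterminal B, add B -> .γ for every B-production
Closure: [S' -> .S, S -> .cA]


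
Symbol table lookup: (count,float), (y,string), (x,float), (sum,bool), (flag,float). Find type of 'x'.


Lookup 'x' → type float


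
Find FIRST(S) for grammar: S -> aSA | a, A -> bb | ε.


Per alternative of S: FIRST(aSA) = {a}; FIRST(a) = {a}
FIRST(S) = {a}


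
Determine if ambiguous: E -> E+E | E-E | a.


'a+a-a' has two parse trees (no precedence encoded between + and -)
Ambiguous


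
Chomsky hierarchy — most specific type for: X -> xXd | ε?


Single nonterminal LHS, but x^n d^n is not regular
Classification: Type 2 (Context-Free)


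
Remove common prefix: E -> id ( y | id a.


Common prefix: 'id'
Factored: E -> id E', E' -> ( y | a


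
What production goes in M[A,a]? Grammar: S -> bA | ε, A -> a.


For [A, a]: 'a' ∈ FIRST(a)
Entry: A -> a


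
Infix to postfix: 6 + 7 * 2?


* has higher precedence, evaluate 7*2 first
Postfix: 6 7 2 * +


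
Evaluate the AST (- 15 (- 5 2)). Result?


Evaluate inner: (- 5 2) = 3
Evaluate root: (- 15 3) = 12
Result: 12


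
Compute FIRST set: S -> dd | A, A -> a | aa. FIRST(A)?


Per alternative of A: FIRST(a) = {a}; FIRST(aa) = {a}
FIRST(A) = {a}


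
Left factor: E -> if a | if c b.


Common prefix: 'if'
Factored: E -> if E', E' -> a | c b


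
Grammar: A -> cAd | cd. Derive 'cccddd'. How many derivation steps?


Derivation: A => cAd => ccAdd => cccddd
Steps: 3


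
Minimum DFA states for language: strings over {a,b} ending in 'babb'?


Track the longest suffix of input matching a prefix of 'babb': 5 classes (prefixes of length 0..4)
Minimal DFA: 5 states


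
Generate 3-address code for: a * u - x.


Break into single-operator statements:
t1 = a * u
t2 = t1 - x


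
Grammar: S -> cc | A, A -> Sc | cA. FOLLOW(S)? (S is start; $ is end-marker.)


$ ∈ FOLLOW(S). For each A -> αBβ: add FIRST(β)\{ε} to FOLLOW(B); if β nullable, add FOLLOW(A).
FOLLOW(S) = {$, c}


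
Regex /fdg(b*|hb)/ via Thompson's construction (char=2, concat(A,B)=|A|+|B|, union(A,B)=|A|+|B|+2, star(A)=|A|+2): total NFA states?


Syntax tree has 6 char leaf(s), 1 union(s), 1 star(s)
chars contribute 6×2 = 12; each union adds +2; each star adds +2
Total: 12 + 2 + 2 = 16 states


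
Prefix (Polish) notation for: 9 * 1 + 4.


left-to-right (same/higher precedence on left): tree is (+ (* 9 1) 4)
Prefix: + * 9 1 4


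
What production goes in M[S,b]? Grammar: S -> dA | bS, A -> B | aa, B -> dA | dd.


For [S, b]: 'b' ∈ FIRST(bS)
Entry: S -> bS


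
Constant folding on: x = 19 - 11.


19 - 11 = 8 at compile time
Optimized: x = 8


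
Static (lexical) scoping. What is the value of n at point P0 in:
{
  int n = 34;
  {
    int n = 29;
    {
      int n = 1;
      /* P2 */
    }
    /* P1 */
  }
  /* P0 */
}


n declared in the same block as P0
n = 34


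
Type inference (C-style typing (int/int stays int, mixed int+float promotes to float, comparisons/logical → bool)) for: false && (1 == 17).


Operand types: bool && bool
Rule: logical operators take bool operands and yield bool
Result type: bool


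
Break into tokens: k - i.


Scan left to right, longest-match per lexeme
Tokens: ID(k), OP(-), ID(i)


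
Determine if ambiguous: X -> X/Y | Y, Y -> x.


precedence layered via separate nonterminal Y: deterministic
Unambiguous


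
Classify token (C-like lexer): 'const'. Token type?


Pattern: reserved word
Type: KEYWORD


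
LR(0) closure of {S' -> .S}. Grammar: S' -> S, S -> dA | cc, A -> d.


Start: S' -> .S
For each item with dot before a nonterminal B, add B -> .γ for every B-production
Closure: [S' -> .S, S -> .dA, S -> .cc]


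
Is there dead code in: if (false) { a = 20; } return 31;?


condition is constant false, so the whole block is unreachable
Dead: 'if (false) { a = 20; }'


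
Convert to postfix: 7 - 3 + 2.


Left to right (same or higher precedence on left)
Postfix: 7 3 - 2 +


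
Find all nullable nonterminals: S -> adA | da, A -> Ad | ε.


A nonterminal is nullable iff some alternative derives ε (directly, or every symbol in it is nullable)
Nullable: {A}


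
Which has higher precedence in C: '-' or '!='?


'-' is additive (level 9); '!=' is equality (level 6)
Higher level binds tighter
'-' has higher precedence than '!='


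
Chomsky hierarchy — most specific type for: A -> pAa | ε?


Single nonterminal LHS, but p^n a^n is not regular
Classification: Type 2 (Context-Free)


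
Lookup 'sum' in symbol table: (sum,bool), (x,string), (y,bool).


Lookup 'sum' → type bool


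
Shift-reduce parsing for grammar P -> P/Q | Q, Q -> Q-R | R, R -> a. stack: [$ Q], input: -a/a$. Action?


shift '-' to continue Q -> Q-R
Action: shift


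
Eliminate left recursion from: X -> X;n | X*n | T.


Left-recursive alternatives: X;n, X*n; non-recursive: T
Introduce X': X -> TX', X' -> ;nX' | *nX' | ε


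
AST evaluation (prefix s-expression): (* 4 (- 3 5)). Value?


Evaluate inner: (- 3 5) = -2
Evaluate root: (* 4 -2) = -8
Result: -8


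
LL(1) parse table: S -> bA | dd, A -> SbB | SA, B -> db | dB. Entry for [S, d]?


For [S, d]: 'd' ∈ FIRST(dd)
Entry: S -> dd


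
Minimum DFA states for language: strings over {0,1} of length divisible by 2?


Track length mod 2: states 0..1, accept at 0
Minimal DFA: 2 states


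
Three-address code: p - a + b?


Break into single-operator statements:
t1 = p - a
t2 = t1 + b


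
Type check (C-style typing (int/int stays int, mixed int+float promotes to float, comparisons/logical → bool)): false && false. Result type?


Operand types: bool && bool
Rule: logical operators take bool operands and yield bool
Result type: bool


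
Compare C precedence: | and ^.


'^' is bitwise XOR (level 4); '|' is bitwise OR (level 3)
Higher level binds tighter
'^' has higher precedence than '|'


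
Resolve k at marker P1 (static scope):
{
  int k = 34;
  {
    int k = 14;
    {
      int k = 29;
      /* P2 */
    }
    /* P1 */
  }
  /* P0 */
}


k declared in the same block as P1
k = 14


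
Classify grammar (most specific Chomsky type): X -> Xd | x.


Left-linear: every RHS is a terminal or one nonterminal followed by a terminal
Classification: Type 3 (Regular)


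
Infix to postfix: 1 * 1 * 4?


Left to right (same or higher precedence on left)
Postfix: 1 1 * 4 *


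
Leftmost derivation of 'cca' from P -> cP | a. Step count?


Derivation: P => cP => ccP => cca
Steps: 3


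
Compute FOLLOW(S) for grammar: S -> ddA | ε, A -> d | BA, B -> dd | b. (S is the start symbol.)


$ ∈ FOLLOW(S). For each A -> αBβ: add FIRST(β)\{ε} to FOLLOW(B); if β nullable, add FOLLOW(A).
FOLLOW(S) = {$}


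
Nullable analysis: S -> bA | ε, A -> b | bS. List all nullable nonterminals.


A nonterminal is nullable iff some alternative derives ε (directly, or every symbol in it is nullable)
Nullable: {S}


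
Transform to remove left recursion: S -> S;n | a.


Left-recursive alternatives: S;n; non-recursive: a
Introduce S': S -> aS', S' -> ;nS' | ε


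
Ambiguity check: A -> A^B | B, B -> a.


precedence layered via separate nonterminal B: deterministic
Unambiguous


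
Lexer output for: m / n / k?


Scan left to right, longest-match per lexeme
Tokens: ID(m), OP(/), ID(n), OP(/), ID(k)


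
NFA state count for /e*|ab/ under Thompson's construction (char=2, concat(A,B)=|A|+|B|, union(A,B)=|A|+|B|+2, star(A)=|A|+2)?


Syntax tree has 3 char leaf(s), 1 union(s), 1 star(s)
chars contribute 3×2 = 6; each union adds +2; each star adds +2
Total: 6 + 2 + 2 = 10 states


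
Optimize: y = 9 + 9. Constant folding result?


9 + 9 = 18 at compile time
Optimized: y = 18


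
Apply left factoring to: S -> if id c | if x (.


Common prefix: 'if'
Factored: S -> if S', S' -> id c | x (


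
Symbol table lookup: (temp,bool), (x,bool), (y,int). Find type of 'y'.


Lookup 'y' → type int


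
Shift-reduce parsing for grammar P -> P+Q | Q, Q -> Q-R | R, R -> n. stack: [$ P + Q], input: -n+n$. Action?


'-' can extend Q; shift to build Q -> Q-R
Action: shift


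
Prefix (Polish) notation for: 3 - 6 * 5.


'*' binds tighter: tree is (- 3 (* 6 5))
Prefix: - 3 * 6 5


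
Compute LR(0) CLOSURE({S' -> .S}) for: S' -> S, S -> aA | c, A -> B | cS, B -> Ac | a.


Start: S' -> .S
For each item with dot before a nonterminal B, add B -> .γ for every B-production
Closure: [S' -> .S, S -> .aA, S -> .c]


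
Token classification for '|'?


Pattern: operator symbol
Type: OPERATOR


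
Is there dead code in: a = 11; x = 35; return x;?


a is assigned but never read
Dead: 'a = 11'


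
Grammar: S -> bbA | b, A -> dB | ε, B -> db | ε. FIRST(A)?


Per alternative of A: FIRST(dB) = {d}; FIRST(ε) = {ε}
FIRST(A) = {d, ε}


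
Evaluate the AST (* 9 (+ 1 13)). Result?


Evaluate inner: (+ 1 13) = 14
Evaluate root: (* 9 14) = 126
Result: 126


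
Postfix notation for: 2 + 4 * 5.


* has higher precedence, evaluate 4*5 first
Postfix: 2 4 5 * +


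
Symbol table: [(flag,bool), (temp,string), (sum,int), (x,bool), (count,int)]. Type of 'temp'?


Lookup 'temp' → type string


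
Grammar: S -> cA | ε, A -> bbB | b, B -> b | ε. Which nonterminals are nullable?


A nonterminal is nullable iff some alternative derives ε (directly, or every symbol in it is nullable)
Nullable: {B, S}


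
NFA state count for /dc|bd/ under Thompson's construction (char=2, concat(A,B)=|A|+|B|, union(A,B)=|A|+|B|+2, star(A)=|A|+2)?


Syntax tree has 4 char leaf(s), 1 union(s), 0 star(s)
chars contribute 4×2 = 8; each union adds +2; each star adds +2
Total: 8 + 2 + 0 = 10 states


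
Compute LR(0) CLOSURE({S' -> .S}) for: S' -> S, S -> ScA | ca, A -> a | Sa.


Start: S' -> .S
For each item with dot before a nonterminal B, add B -> .γ for every B-production
Closure: [S' -> .S, S -> .ScA, S -> .ca]


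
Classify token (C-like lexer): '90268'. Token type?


Pattern: digits only
Type: INTEGER_LITERAL


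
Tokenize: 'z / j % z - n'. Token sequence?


Scan left to right, longest-match per lexeme
Tokens: ID(z), OP(/), ID(j), OP(%), ID(z), OP(-), ID(n)


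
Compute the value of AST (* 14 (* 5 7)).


Evaluate inner: (* 5 7) = 35
Evaluate root: (* 14 35) = 490
Result: 490


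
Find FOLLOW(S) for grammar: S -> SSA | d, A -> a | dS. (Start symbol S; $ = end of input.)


$ ∈ FOLLOW(S). For each A -> αBβ: add FIRST(β)\{ε} to FOLLOW(B); if β nullable, add FOLLOW(A).
FOLLOW(S) = {$, a, d}


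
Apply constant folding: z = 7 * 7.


7 * 7 = 49 at compile time
Optimized: z = 49


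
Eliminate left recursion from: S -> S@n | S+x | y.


Left-recursive alternatives: S@n, S+x; non-recursive: y
Introduce S': S -> yS', S' -> @nS' | +xS' | ε


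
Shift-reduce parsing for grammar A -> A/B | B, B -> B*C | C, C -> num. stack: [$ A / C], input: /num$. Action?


'C' (not preceded by B*) is the handle for B -> C
Action: reduce (B -> C)


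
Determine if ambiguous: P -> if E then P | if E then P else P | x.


dangling else: 'if E then if E then x else x' parses two ways
Ambiguous


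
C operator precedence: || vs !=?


'!=' is equality (level 6); '||' is logical OR (level 1)
Higher level binds tighter
'!=' has higher precedence than '||'


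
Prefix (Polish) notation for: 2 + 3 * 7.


'*' binds tighter: tree is (+ 2 (* 3 7))
Prefix: + 2 * 3 7


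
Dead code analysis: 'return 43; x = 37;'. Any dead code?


statement follows a return and is unreachable
Dead: 'x = 37'


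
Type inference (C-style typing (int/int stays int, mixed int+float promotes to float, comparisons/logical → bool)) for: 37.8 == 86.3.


Operand types: float == float
Rule: comparison yields bool
Result type: bool


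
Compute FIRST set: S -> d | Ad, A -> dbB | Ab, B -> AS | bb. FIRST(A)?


Per alternative of A: FIRST(dbB) = {d}; FIRST(Ab) = {d}
FIRST(A) = {d}


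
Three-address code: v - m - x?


Break into single-operator statements:
t1 = v - m
t2 = t1 - x


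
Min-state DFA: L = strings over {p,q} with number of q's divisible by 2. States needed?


Track (count of q) mod 2: states 0..1, accept at 0
Minimal DFA: 2 states


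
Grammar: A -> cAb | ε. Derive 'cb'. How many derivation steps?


Derivation: A => cAb => cb
Steps: 2


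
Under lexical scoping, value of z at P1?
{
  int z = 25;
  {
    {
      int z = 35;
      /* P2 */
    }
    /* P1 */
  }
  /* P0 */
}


P1's block does not declare z; resolves to the enclosing declaration at depth 0
z = 25


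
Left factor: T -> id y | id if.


Common prefix: 'id'
Factored: T -> id T', T' -> y | if


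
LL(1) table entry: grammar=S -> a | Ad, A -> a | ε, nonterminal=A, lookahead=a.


For [A, a]: 'a' ∈ FIRST(a)
Entry: A -> a


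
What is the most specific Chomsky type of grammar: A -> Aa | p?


Left-linear: every RHS is a terminal or one nonterminal followed by a terminal
Classification: Type 3 (Regular)


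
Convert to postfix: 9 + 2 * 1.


* has higher precedence, evaluate 2*1 first
Postfix: 9 2 1 * +


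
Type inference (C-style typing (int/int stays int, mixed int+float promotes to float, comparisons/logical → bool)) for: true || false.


Operand types: bool || bool
Rule: logical operators take bool operands and yield bool
Result type: bool


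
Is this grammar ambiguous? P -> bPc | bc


balanced b^n…c^n: each string has a unique parse
Unambiguous


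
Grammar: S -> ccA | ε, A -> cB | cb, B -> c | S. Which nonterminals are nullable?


A nonterminal is nullable iff some alternative derives ε (directly, or every symbol in it is nullable)
Nullable: {B, S}


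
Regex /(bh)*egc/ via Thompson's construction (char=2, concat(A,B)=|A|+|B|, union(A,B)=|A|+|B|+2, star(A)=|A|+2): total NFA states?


Syntax tree has 5 char leaf(s), 0 union(s), 1 star(s)
chars contribute 5×2 = 10; each union adds +2; each star adds +2
Total: 10 + 0 + 2 = 12 states


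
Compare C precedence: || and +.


'+' is additive (level 9); '||' is logical OR (level 1)
Higher level binds tighter
'+' has higher precedence than '||'


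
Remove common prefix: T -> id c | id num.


Common prefix: 'id'
Factored: T -> id T', T' -> c | num


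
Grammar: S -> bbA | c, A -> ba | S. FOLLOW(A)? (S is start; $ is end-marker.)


$ ∈ FOLLOW(S). For each A -> αBβ: add FIRST(β)\{ε} to FOLLOW(B); if β nullable, add FOLLOW(A).
FOLLOW(A) = {$}


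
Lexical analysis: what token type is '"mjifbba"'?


Pattern: double-quoted sequence
Type: STRING_LITERAL


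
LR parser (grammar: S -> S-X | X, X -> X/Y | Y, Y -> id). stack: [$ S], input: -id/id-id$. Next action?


shift '-' to continue S -> S-X
Action: shift


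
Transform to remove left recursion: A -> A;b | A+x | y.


Left-recursive alternatives: A;b, A+x; non-recursive: y
Introduce A': A -> yA', A' -> ;bA' | +xA' | ε


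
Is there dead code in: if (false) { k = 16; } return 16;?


condition is constant false, so the whole block is unreachable
Dead: 'if (false) { k = 16; }'


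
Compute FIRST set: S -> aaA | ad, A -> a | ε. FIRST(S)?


Per alternative of S: FIRST(aaA) = {a}; FIRST(ad) = {a}
FIRST(S) = {a}


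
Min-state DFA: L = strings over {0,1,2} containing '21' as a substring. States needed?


KMP-style automaton: 2 progress states + 1 absorbing accept = 3
Minimal DFA: 3 states


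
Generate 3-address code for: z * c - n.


Break into single-operator statements:
t1 = z * c
t2 = t1 - n


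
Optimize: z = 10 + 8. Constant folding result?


10 + 8 = 18 at compile time
Optimized: z = 18


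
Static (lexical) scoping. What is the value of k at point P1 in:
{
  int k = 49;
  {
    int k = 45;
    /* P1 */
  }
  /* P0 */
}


k declared in the same block as P1
k = 45


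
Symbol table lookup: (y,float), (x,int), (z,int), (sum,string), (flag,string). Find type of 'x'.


Lookup 'x' → type int


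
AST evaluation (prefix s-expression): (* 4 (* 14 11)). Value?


Evaluate inner: (* 14 11) = 154
Evaluate root: (* 4 154) = 616
Result: 616


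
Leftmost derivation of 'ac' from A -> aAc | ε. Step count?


Derivation: A => aAc => ac
Steps: 2


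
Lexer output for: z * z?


Scan left to right, longest-match per lexeme
Tokens: ID(z), OP(*), ID(z)


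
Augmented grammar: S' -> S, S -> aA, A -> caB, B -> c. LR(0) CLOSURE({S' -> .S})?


Start: S' -> .S
For each item with dot before a nonterminal B, add B -> .γ for every B-production
Closure: [S' -> .S, S -> .aA]


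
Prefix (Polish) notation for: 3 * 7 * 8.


left-to-right (same/higher precedence on left): tree is (* (* 3 7) 8)
Prefix: * * 3 7 8


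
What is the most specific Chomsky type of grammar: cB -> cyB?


LHS has context (more than one symbol) and |LHS| ≤ |RHS|
Classification: Type 1 (Context-Sensitive)


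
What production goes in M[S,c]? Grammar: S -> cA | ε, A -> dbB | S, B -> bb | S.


For [S, c]: 'c' ∈ FIRST(cA)
Entry: S -> cA


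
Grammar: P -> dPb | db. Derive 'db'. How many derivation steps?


Derivation: P => db
Steps: 1


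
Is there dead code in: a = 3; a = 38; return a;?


first assignment to a is overwritten before any read
Dead: 'a = 3'


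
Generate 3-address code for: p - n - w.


Break into single-operator statements:
t1 = p - n
t2 = t1 - w


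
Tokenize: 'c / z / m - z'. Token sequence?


Scan left to right, longest-match per lexeme
Tokens: ID(c), OP(/), ID(z), OP(/), ID(m), OP(-), ID(z)


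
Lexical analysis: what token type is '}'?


Pattern: delimiter/punctuation
Type: PUNCTUATION


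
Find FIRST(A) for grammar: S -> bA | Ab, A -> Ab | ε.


Per alternative of A: FIRST(Ab) = {b}; FIRST(ε) = {ε}
FIRST(A) = {b, ε}


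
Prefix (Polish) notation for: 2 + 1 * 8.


'*' binds tighter: tree is (+ 2 (* 1 8))
Prefix: + 2 * 1 8


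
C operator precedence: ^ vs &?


'&' is bitwise AND (level 5); '^' is bitwise XOR (level 4)
Higher level binds tighter
'&' has higher precedence than '^'


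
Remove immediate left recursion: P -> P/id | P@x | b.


Left-recursive alternatives: P/id, P@x; non-recursive: b
Introduce P': P -> bP', P' -> /idP' | @xP' | ε


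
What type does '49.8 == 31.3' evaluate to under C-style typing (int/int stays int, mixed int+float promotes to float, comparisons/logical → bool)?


Operand types: float == float
Rule: comparison yields bool
Result type: bool


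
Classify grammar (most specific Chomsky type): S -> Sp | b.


Left-linear: every RHS is a terminal or one nonterminal followed by a terminal
Classification: Type 3 (Regular)


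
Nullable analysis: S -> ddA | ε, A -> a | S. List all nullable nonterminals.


A nonterminal is nullable iff some alternative derives ε (directly, or every symbol in it is nullable)
Nullable: {A, S}


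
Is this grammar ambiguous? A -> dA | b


right-linear, alternatives start with distinct terminals 'd' vs 'b': unique leftmost derivation
Unambiguous


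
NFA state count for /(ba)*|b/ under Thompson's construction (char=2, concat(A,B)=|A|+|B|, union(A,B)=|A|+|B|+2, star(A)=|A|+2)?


Syntax tree has 3 char leaf(s), 1 union(s), 1 star(s)
chars contribute 3×2 = 6; each union adds +2; each star adds +2
Total: 6 + 2 + 2 = 10 states


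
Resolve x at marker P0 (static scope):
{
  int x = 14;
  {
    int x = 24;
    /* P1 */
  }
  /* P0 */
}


x declared in the same block as P0
x = 14
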